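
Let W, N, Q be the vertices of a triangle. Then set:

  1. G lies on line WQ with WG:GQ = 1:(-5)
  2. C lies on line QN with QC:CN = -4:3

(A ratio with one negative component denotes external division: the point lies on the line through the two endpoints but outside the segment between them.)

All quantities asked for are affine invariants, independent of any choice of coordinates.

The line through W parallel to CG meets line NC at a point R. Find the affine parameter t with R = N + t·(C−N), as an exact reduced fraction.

Choose coordinates W = (0, 0), N = (1, 0), Q = (0, 1).
1. G lies on line WQ with WG:GQ = 1:(-5) ⇒ G = (0, -1/4)
2. C lies on line QN with QC:CN = -4:3 ⇒ C = (4, -3)
through W parallel to CG: direction (-4, 11/4); meets NC at R = (16/5, -11/5)
R = N + t·(C−N) with t = 11/15

t = 11/15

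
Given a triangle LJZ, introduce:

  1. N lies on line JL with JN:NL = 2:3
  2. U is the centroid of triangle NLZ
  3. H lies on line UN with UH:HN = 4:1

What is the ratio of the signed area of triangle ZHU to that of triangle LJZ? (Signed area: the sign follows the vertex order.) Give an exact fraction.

Set L = (0, 0), J = (1, 0), Z = (0, 1); any affine frame gives the same invariant.
1. N lies on line JL with JN:NL = 2:3 ⇒ N = (3/5, 0)
2. U is the centroid of triangle NLZ ⇒ U = (1/5, 1/3)
3. H lies on line UN with UH:HN = 4:1 ⇒ H = (13/25, 1/15)
2·[ZHU] = -4/25, 2·[LJZ] = 1
[ZHU]:[LJZ] = -4/25:1 = -4/25

[ZHU]:[LJZ] = -4/25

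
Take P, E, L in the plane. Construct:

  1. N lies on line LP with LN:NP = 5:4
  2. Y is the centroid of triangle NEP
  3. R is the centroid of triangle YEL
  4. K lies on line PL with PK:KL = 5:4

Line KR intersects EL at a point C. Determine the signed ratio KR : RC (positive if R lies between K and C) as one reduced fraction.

KR:RC = 11/7

Work in coordinates with P = (0, 0), E = (1, 0), L = (0, 1).
1. N lies on line LP with LN:NP = 5:4 ⇒ N = (0, 4/9)
2. Y is the centroid of triangle NEP ⇒ Y = (1/3, 4/27)
3. R is the centroid of triangle YEL ⇒ R = (4/9, 31/81)
4. K lies on line PL with PK:KL = 5:4 ⇒ K = (0, 5/9)
line KR meets EL at C = (8/11, 3/11)
R = K + t·(C−K) with t = 11/18, so KR:RC = 11/18:7/18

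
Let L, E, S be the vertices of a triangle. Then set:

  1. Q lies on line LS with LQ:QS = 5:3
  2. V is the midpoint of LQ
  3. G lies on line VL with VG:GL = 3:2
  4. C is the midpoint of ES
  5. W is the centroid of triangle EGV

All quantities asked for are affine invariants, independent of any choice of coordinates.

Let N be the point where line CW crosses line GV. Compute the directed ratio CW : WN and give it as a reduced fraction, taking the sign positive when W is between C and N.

CW:WN = 1/2

Assign L = (0, 0), E = (1, 0), S = (0, 1) — the answer is frame-independent, so this choice is without loss of generality.
1. Q lies on line LS with LQ:QS = 5:3 ⇒ Q = (0, 5/8)
2. V is the midpoint of LQ ⇒ V = (0, 5/16)
3. G lies on line VL with VG:GL = 3:2 ⇒ G = (0, 1/8)
4. C is the midpoint of ES ⇒ C = (1/2, 1/2)
5. W is the centroid of triangle EGV ⇒ W = (1/3, 7/48)
line CW meets GV at N = (0, -9/16)
W = C + t·(N−C) with t = 1/3, so CW:WN = 1/3:2/3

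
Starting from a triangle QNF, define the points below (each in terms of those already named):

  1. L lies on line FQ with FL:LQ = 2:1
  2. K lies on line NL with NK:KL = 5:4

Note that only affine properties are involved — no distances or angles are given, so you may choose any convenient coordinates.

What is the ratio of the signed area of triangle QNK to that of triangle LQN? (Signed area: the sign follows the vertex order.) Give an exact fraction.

Work in coordinates with Q = (0, 0), N = (1, 0), F = (0, 1).
1. L lies on line FQ with FL:LQ = 2:1 ⇒ L = (0, 1/3)
2. K lies on line NL with NK:KL = 5:4 ⇒ K = (4/9, 5/27)
2·[QNK] = 5/27, 2·[LQN] = 1/3
[QNK]:[LQN] = 5/27:1/3 = 5/9

[QNK]:[LQN] = 5/9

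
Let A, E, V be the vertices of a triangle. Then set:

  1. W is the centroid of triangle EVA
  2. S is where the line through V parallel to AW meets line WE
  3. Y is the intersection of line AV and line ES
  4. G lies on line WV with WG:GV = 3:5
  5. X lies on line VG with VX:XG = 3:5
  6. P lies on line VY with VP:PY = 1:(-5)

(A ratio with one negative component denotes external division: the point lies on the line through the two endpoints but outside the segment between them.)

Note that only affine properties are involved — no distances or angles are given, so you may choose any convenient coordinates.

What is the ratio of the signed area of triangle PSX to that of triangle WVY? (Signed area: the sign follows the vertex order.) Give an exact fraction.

[PSX]:[WVY] = 199/256

Assign A = (0, 0), E = (1, 0), V = (0, 1) — the answer is frame-independent, so this choice is without loss of generality.
1. W is the centroid of triangle EVA ⇒ W = (1/3, 1/3)
2. S is where the line through V parallel to AW meets line WE ⇒ S = (-1/3, 2/3)
3. Y is the intersection of line AV and line ES ⇒ Y = (0, 1/2)
4. G lies on line WV with WG:GV = 3:5 ⇒ G = (5/24, 7/12)
5. X lies on line VG with VX:XG = 3:5 ⇒ X = (5/64, 27/32)
6. P lies on line VY with VP:PY = 1:(-5) ⇒ P = (0, 9/8)
2·[PSX] = 199/1536, 2·[WVY] = 1/6
[PSX]:[WVY] = 199/1536:1/6 = 199/256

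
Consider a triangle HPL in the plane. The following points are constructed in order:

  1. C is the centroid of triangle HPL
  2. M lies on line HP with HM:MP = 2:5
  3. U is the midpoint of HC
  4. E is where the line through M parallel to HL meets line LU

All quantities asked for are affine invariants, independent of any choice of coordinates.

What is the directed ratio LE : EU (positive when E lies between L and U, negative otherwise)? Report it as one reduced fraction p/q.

LE:EU = -12/5

Work in coordinates with H = (0, 0), P = (1, 0), L = (0, 1).
1. C is the centroid of triangle HPL ⇒ C = (1/3, 1/3)
2. M lies on line HP with HM:MP = 2:5 ⇒ M = (2/7, 0)
3. U is the midpoint of HC ⇒ U = (1/6, 1/6)
4. E is where the line through M parallel to HL meets line LU ⇒ E = (2/7, -3/7)
E = L + t·(U−L) with t = 12/7, so LE:EU = t:(1−t) = 12/7:-5/7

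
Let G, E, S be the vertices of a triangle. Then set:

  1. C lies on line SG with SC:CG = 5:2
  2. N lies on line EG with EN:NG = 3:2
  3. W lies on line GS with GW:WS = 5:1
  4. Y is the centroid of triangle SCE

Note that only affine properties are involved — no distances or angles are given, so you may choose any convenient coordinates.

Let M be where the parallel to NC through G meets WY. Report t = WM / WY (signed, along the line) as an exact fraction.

Assign G = (0, 0), E = (1, 0), S = (0, 1) — the answer is frame-independent, so this choice is without loss of generality.
1. C lies on line SG with SC:CG = 5:2 ⇒ C = (0, 2/7)
2. N lies on line EG with EN:NG = 3:2 ⇒ N = (2/5, 0)
3. W lies on line GS with GW:WS = 5:1 ⇒ W = (0, 5/6)
4. Y is the centroid of triangle SCE ⇒ Y = (1/3, 3/7)
through G parallel to NC: direction (-2/5, 2/7); meets WY at M = (5/3, -25/21)
M = W + t·(Y−W) with t = 5

t = 5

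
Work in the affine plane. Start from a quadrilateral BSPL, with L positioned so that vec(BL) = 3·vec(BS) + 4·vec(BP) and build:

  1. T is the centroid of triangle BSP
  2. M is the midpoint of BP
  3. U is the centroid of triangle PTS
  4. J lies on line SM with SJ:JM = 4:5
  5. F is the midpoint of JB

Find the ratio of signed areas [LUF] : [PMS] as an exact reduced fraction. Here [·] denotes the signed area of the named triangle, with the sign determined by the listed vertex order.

Set B = (0, 0), S = (1, 0), P = (0, 1), L = (3, 4); any affine frame gives the same invariant.
1. T is the centroid of triangle BSP ⇒ T = (1/3, 1/3)
2. M is the midpoint of BP ⇒ M = (0, 1/2)
3. U is the centroid of triangle PTS ⇒ U = (4/9, 4/9)
4. J lies on line SM with SJ:JM = 4:5 ⇒ J = (5/9, 2/9)
5. F is the midpoint of JB ⇒ F = (5/18, 1/9)
2·[LUF] = 7/27, 2·[PMS] = 1/2
[LUF]:[PMS] = 7/27:1/2 = 14/27

[LUF]:[PMS] = 14/27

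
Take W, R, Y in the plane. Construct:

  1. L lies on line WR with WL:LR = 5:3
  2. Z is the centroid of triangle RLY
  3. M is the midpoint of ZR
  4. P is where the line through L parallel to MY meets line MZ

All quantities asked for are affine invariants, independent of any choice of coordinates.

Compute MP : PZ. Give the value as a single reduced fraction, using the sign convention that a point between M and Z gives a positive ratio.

Work in coordinates with W = (0, 0), R = (1, 0), Y = (0, 1).
1. L lies on line WR with WL:LR = 5:3 ⇒ L = (5/8, 0)
2. Z is the centroid of triangle RLY ⇒ Z = (13/24, 1/3)
3. M is the midpoint of ZR ⇒ M = (37/48, 1/6)
4. P is where the line through L parallel to MY meets line MZ ⇒ P = (-7/48, 5/6)
P = M + t·(Z−M) with t = 4, so MP:PZ = t:(1−t) = 4:-3

MP:PZ = -4/3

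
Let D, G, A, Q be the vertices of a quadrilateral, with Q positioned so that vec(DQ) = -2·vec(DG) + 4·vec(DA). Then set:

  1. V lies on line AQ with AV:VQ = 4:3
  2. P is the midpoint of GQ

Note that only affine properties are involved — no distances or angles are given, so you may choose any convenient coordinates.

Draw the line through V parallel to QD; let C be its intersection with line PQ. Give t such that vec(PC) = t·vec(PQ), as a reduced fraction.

t = 4/7

Assign D = (0, 0), G = (1, 0), A = (0, 1), Q = (-2, 4) — the answer is frame-independent, so this choice is without loss of generality.
1. V lies on line AQ with AV:VQ = 4:3 ⇒ V = (-8/7, 19/7)
2. P is the midpoint of GQ ⇒ P = (-1/2, 2)
through V parallel to QD: direction (2, -4); meets PQ at C = (-19/14, 22/7)
C = P + t·(Q−P) with t = 4/7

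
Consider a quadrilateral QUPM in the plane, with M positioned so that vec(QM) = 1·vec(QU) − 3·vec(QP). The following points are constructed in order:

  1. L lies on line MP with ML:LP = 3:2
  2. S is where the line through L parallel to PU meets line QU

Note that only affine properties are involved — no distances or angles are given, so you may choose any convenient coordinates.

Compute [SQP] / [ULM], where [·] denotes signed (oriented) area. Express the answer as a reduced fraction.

Work in coordinates with Q = (0, 0), U = (1, 0), P = (0, 1), M = (1, -3).
1. L lies on line MP with ML:LP = 3:2 ⇒ L = (2/5, -3/5)
2. S is where the line through L parallel to PU meets line QU ⇒ S = (-1/5, 0)
2·[SQP] = 1/5, 2·[ULM] = 9/5
[SQP]:[ULM] = 1/5:9/5 = 1/9

[SQP]:[ULM] = 1/9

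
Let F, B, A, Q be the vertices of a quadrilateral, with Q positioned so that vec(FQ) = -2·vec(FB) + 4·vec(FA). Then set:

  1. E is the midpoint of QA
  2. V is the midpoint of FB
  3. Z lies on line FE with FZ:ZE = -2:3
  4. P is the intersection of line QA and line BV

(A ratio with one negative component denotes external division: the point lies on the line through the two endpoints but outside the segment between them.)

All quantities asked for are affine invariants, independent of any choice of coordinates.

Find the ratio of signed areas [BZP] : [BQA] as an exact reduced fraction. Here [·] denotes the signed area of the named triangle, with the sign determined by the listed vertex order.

Assign F = (0, 0), B = (1, 0), A = (0, 1), Q = (-2, 4) — the answer is frame-independent, so this choice is without loss of generality.
1. E is the midpoint of QA ⇒ E = (-1, 5/2)
2. V is the midpoint of FB ⇒ V = (1/2, 0)
3. Z lies on line FE with FZ:ZE = -2:3 ⇒ Z = (2, -5)
4. P is the intersection of line QA and line BV ⇒ P = (2/3, 0)
2·[BZP] = -5/3, 2·[BQA] = 1
[BZP]:[BQA] = -5/3:1 = -5/3

[BZP]:[BQA] = -5/3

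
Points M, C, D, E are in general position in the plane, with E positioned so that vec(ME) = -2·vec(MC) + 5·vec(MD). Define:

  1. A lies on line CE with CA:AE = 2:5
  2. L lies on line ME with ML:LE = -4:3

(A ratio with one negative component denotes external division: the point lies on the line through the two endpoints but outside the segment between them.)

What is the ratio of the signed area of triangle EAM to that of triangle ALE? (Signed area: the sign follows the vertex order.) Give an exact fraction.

Assign M = (0, 0), C = (1, 0), D = (0, 1), E = (-2, 5) — the answer is frame-independent, so this choice is without loss of generality.
1. A lies on line CE with CA:AE = 2:5 ⇒ A = (1/7, 10/7)
2. L lies on line ME with ML:LE = -4:3 ⇒ L = (-8, 20)
2·[EAM] = -25/7, 2·[ALE] = 75/7
[EAM]:[ALE] = -25/7:75/7 = -1/3

[EAM]:[ALE] = -1/3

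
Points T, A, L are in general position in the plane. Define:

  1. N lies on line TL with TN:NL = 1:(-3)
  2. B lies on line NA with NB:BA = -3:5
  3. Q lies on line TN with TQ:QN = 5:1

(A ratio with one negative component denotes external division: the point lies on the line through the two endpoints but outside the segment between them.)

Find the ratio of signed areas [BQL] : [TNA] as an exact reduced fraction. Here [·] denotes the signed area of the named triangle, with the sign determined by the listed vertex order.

Assign T = (0, 0), A = (1, 0), L = (0, 1) — the answer is frame-independent, so this choice is without loss of generality.
1. N lies on line TL with TN:NL = 1:(-3) ⇒ N = (0, -1/2)
2. B lies on line NA with NB:BA = -3:5 ⇒ B = (-3/2, -5/4)
3. Q lies on line TN with TQ:QN = 5:1 ⇒ Q = (0, -5/12)
2·[BQL] = 17/8, 2·[TNA] = 1/2
[BQL]:[TNA] = 17/8:1/2 = 17/4

[BQL]:[TNA] = 17/4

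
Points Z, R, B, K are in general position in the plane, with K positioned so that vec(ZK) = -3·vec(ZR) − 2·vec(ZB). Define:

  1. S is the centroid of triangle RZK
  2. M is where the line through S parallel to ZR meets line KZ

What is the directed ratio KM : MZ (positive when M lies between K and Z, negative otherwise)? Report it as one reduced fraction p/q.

KM:MZ = 2

Choose coordinates Z = (0, 0), R = (1, 0), B = (0, 1), K = (-3, -2).
1. S is the centroid of triangle RZK ⇒ S = (-2/3, -2/3)
2. M is where the line through S parallel to ZR meets line KZ ⇒ M = (-1, -2/3)
M = K + t·(Z−K) with t = 2/3, so KM:MZ = t:(1−t) = 2/3:1/3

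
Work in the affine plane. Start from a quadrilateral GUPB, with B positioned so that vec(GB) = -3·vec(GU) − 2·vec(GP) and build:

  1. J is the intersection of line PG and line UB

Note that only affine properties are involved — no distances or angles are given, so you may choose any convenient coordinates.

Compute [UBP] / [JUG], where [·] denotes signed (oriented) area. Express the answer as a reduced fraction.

[UBP]:[JUG] = -12

Set G = (0, 0), U = (1, 0), P = (0, 1), B = (-3, -2); any affine frame gives the same invariant.
1. J is the intersection of line PG and line UB ⇒ J = (0, -1/2)
2·[UBP] = -6, 2·[JUG] = 1/2
[UBP]:[JUG] = -6:1/2 = -12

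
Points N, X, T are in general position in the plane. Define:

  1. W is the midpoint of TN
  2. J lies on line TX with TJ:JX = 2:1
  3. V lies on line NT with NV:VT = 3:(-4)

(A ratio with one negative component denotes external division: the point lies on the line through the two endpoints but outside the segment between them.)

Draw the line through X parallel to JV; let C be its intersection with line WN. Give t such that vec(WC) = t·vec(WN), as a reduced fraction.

t = 11

Choose coordinates N = (0, 0), X = (1, 0), T = (0, 1).
1. W is the midpoint of TN ⇒ W = (0, 1/2)
2. J lies on line TX with TJ:JX = 2:1 ⇒ J = (2/3, 1/3)
3. V lies on line NT with NV:VT = 3:(-4) ⇒ V = (0, -3)
through X parallel to JV: direction (-2/3, -10/3); meets WN at C = (0, -5)
C = W + t·(N−W) with t = 11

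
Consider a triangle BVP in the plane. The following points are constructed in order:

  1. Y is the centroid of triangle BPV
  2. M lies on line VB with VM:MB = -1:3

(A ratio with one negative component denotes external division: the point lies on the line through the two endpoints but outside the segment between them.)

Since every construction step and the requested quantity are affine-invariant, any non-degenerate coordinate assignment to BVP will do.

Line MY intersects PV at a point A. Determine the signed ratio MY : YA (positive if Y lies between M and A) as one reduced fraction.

Choose coordinates B = (0, 0), V = (1, 0), P = (0, 1).
1. Y is the centroid of triangle BPV ⇒ Y = (1/3, 1/3)
2. M lies on line VB with VM:MB = -1:3 ⇒ M = (3/2, 0)
line MY meets PV at A = (4/5, 1/5)
Y = M + t·(A−M) with t = 5/3, so MY:YA = 5/3:-2/3

MY:YA = -5/2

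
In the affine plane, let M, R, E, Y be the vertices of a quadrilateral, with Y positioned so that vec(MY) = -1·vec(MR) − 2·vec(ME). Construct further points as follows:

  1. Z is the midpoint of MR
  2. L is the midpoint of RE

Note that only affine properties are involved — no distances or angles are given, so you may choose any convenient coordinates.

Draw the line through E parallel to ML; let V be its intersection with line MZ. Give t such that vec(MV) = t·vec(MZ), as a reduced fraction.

Set M = (0, 0), R = (1, 0), E = (0, 1), Y = (-1, -2); any affine frame gives the same invariant.
1. Z is the midpoint of MR ⇒ Z = (1/2, 0)
2. L is the midpoint of RE ⇒ L = (1/2, 1/2)
through E parallel to ML: direction (1/2, 1/2); meets MZ at V = (-1, 0)
V = M + t·(Z−M) with t = -2

t = -2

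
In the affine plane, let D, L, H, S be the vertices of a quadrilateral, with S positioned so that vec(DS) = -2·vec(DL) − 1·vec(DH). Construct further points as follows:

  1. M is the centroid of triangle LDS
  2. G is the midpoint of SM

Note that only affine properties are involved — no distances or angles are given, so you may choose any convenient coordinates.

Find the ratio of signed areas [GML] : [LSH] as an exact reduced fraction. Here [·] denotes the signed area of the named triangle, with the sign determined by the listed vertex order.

Set D = (0, 0), L = (1, 0), H = (0, 1), S = (-2, -1); any affine frame gives the same invariant.
1. M is the centroid of triangle LDS ⇒ M = (-1/3, -1/3)
2. G is the midpoint of SM ⇒ G = (-7/6, -2/3)
2·[GML] = -1/6, 2·[LSH] = -4
[GML]:[LSH] = -1/6:-4 = 1/24

[GML]:[LSH] = 1/24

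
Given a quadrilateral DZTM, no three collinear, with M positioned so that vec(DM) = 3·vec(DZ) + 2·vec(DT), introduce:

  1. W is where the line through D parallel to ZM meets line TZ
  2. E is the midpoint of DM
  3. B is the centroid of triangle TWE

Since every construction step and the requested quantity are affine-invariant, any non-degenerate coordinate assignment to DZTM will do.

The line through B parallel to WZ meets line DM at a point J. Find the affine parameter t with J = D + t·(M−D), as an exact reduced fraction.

t = 3/10

Set D = (0, 0), Z = (1, 0), T = (0, 1), M = (3, 2); any affine frame gives the same invariant.
1. W is where the line through D parallel to ZM meets line TZ ⇒ W = (1/2, 1/2)
2. E is the midpoint of DM ⇒ E = (3/2, 1)
3. B is the centroid of triangle TWE ⇒ B = (2/3, 5/6)
through B parallel to WZ: direction (1/2, -1/2); meets DM at J = (9/10, 3/5)
J = D + t·(M−D) with t = 3/10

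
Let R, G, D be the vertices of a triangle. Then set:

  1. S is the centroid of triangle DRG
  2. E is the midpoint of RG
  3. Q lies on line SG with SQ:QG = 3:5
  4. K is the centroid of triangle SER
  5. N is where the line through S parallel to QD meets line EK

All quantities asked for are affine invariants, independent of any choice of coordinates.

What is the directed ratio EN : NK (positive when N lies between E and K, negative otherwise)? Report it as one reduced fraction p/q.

Assign R = (0, 0), G = (1, 0), D = (0, 1) — the answer is frame-independent, so this choice is without loss of generality.
1. S is the centroid of triangle DRG ⇒ S = (1/3, 1/3)
2. E is the midpoint of RG ⇒ E = (1/2, 0)
3. Q lies on line SG with SQ:QG = 3:5 ⇒ Q = (7/12, 5/24)
4. K is the centroid of triangle SER ⇒ K = (5/18, 1/9)
5. N is where the line through S parallel to QD meets line EK ⇒ N = (5/8, -1/16)
N = E + t·(K−E) with t = -9/16, so EN:NK = t:(1−t) = -9/16:25/16

EN:NK = -9/25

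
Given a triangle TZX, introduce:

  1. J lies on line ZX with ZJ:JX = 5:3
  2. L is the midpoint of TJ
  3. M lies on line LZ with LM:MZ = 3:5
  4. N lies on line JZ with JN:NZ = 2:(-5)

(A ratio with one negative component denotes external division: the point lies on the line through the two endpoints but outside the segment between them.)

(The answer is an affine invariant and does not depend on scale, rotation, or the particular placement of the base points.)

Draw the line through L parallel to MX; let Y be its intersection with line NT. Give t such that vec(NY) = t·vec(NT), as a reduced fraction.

Assign T = (0, 0), Z = (1, 0), X = (0, 1) — the answer is frame-independent, so this choice is without loss of generality.
1. J lies on line ZX with ZJ:JX = 5:3 ⇒ J = (3/8, 5/8)
2. L is the midpoint of TJ ⇒ L = (3/16, 5/16)
3. M lies on line LZ with LM:MZ = 3:5 ⇒ M = (63/128, 25/128)
4. N lies on line JZ with JN:NZ = 2:(-5) ⇒ N = (-1/24, 25/24)
through L parallel to MX: direction (-63/128, 103/128); meets NT at Y = (-39/1472, 975/1472)
Y = N + t·(T−N) with t = 67/184

t = 67/184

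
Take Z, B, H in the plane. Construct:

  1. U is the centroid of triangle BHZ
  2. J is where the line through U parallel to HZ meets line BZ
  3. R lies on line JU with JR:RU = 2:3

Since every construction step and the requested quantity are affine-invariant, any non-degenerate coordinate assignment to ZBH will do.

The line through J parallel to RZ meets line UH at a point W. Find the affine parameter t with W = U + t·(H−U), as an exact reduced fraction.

t = -5/12

Set Z = (0, 0), B = (1, 0), H = (0, 1); any affine frame gives the same invariant.
1. U is the centroid of triangle BHZ ⇒ U = (1/3, 1/3)
2. J is where the line through U parallel to HZ meets line BZ ⇒ J = (1/3, 0)
3. R lies on line JU with JR:RU = 2:3 ⇒ R = (1/3, 2/15)
through J parallel to RZ: direction (-1/3, -2/15); meets UH at W = (17/36, 1/18)
W = U + t·(H−U) with t = -5/12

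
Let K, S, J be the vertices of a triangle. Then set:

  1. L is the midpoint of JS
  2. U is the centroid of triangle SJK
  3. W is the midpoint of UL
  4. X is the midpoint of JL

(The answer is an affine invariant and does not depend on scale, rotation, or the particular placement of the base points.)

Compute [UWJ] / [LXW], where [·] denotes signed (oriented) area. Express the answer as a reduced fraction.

[UWJ]:[LXW] = 2

Choose coordinates K = (0, 0), S = (1, 0), J = (0, 1).
1. L is the midpoint of JS ⇒ L = (1/2, 1/2)
2. U is the centroid of triangle SJK ⇒ U = (1/3, 1/3)
3. W is the midpoint of UL ⇒ W = (5/12, 5/12)
4. X is the midpoint of JL ⇒ X = (1/4, 3/4)
2·[UWJ] = 1/12, 2·[LXW] = 1/24
[UWJ]:[LXW] = 1/12:1/24 = 2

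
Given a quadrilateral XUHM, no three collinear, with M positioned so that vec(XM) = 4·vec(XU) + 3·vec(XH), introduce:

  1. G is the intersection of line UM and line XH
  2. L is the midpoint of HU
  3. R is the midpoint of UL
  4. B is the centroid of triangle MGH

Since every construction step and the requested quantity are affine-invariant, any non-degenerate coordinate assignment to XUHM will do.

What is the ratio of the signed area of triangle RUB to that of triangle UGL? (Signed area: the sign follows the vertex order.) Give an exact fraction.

Work in coordinates with X = (0, 0), U = (1, 0), H = (0, 1), M = (4, 3).
1. G is the intersection of line UM and line XH ⇒ G = (0, -1)
2. L is the midpoint of HU ⇒ L = (1/2, 1/2)
3. R is the midpoint of UL ⇒ R = (3/4, 1/4)
4. B is the centroid of triangle MGH ⇒ B = (4/3, 1)
2·[RUB] = 1/3, 2·[UGL] = -1
[RUB]:[UGL] = 1/3:-1 = -1/3

[RUB]:[UGL] = -1/3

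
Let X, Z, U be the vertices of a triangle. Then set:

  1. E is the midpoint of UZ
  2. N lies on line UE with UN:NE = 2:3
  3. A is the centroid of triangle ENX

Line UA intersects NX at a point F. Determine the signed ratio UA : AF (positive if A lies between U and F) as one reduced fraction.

UA:AF = -3

Work in coordinates with X = (0, 0), Z = (1, 0), U = (0, 1).
1. E is the midpoint of UZ ⇒ E = (1/2, 1/2)
2. N lies on line UE with UN:NE = 2:3 ⇒ N = (1/5, 4/5)
3. A is the centroid of triangle ENX ⇒ A = (7/30, 13/30)
line UA meets NX at F = (7/45, 28/45)
A = U + t·(F−U) with t = 3/2, so UA:AF = 3/2:-1/2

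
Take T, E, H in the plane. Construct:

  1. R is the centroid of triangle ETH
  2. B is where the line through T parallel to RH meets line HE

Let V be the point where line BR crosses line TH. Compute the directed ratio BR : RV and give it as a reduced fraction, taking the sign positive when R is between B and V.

Work in coordinates with T = (0, 0), E = (1, 0), H = (0, 1).
1. R is the centroid of triangle ETH ⇒ R = (1/3, 1/3)
2. B is where the line through T parallel to RH meets line HE ⇒ B = (-1, 2)
line BR meets TH at V = (0, 3/4)
R = B + t·(V−B) with t = 4/3, so BR:RV = 4/3:-1/3

BR:RV = -4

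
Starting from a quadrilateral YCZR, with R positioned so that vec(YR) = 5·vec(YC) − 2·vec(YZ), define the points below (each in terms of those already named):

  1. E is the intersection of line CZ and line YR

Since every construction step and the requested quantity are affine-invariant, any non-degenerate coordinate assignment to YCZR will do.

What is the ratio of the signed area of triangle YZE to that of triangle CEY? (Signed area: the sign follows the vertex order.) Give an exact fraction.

Work in coordinates with Y = (0, 0), C = (1, 0), Z = (0, 1), R = (5, -2).
1. E is the intersection of line CZ and line YR ⇒ E = (5/3, -2/3)
2·[YZE] = -5/3, 2·[CEY] = -2/3
[YZE]:[CEY] = -5/3:-2/3 = 5/2

[YZE]:[CEY] = 5/2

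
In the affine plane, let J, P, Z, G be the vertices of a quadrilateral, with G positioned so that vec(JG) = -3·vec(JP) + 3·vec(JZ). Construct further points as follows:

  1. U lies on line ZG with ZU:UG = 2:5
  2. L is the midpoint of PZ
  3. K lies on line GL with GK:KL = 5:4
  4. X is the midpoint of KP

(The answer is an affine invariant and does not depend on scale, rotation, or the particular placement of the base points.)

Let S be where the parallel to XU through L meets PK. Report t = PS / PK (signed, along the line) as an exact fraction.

Choose coordinates J = (0, 0), P = (1, 0), Z = (0, 1), G = (-3, 3).
1. U lies on line ZG with ZU:UG = 2:5 ⇒ U = (-6/7, 11/7)
2. L is the midpoint of PZ ⇒ L = (1/2, 1/2)
3. K lies on line GL with GK:KL = 5:4 ⇒ K = (-19/18, 29/18)
4. X is the midpoint of KP ⇒ X = (-1/36, 29/36)
through L parallel to XU: direction (-209/252, 193/252); meets PK at S = (172/135, -29/135)
S = P + t·(K−P) with t = -2/15

t = -2/15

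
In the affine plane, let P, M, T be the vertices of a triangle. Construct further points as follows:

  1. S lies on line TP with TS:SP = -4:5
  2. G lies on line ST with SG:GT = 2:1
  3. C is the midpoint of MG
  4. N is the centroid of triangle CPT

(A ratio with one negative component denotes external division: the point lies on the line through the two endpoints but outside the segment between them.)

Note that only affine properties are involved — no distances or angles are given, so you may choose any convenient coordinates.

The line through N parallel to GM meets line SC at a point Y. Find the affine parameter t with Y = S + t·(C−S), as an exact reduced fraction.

Set P = (0, 0), M = (1, 0), T = (0, 1); any affine frame gives the same invariant.
1. S lies on line TP with TS:SP = -4:5 ⇒ S = (0, 5)
2. G lies on line ST with SG:GT = 2:1 ⇒ G = (0, 7/3)
3. C is the midpoint of MG ⇒ C = (1/2, 7/6)
4. N is the centroid of triangle CPT ⇒ N = (1/6, 13/18)
through N parallel to GM: direction (1, -7/3); meets SC at Y = (35/48, -85/144)
Y = S + t·(C−S) with t = 35/24

t = 35/24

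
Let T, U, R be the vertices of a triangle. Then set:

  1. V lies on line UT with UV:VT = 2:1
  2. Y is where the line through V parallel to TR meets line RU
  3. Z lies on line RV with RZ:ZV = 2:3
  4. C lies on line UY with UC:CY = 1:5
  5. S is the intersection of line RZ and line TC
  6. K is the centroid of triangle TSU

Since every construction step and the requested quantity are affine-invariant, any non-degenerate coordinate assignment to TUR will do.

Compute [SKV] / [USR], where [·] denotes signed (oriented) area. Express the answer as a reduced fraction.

[SKV]:[USR] = 1/144

Choose coordinates T = (0, 0), U = (1, 0), R = (0, 1).
1. V lies on line UT with UV:VT = 2:1 ⇒ V = (1/3, 0)
2. Y is where the line through V parallel to TR meets line RU ⇒ Y = (1/3, 2/3)
3. Z lies on line RV with RZ:ZV = 2:3 ⇒ Z = (2/15, 3/5)
4. C lies on line UY with UC:CY = 1:5 ⇒ C = (8/9, 1/9)
5. S is the intersection of line RZ and line TC ⇒ S = (8/25, 1/25)
6. K is the centroid of triangle TSU ⇒ K = (11/25, 1/75)
2·[SKV] = -1/225, 2·[USR] = -16/25
[SKV]:[USR] = -1/225:-16/25 = 1/144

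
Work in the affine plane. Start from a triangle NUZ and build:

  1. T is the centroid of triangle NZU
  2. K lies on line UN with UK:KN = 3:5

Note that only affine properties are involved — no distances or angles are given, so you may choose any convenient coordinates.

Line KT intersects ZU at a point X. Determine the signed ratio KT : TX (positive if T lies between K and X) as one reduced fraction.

KT:TX = 1/8

Choose coordinates N = (0, 0), U = (1, 0), Z = (0, 1).
1. T is the centroid of triangle NZU ⇒ T = (1/3, 1/3)
2. K lies on line UN with UK:KN = 3:5 ⇒ K = (5/8, 0)
line KT meets ZU at X = (-2, 3)
T = K + t·(X−K) with t = 1/9, so KT:TX = 1/9:8/9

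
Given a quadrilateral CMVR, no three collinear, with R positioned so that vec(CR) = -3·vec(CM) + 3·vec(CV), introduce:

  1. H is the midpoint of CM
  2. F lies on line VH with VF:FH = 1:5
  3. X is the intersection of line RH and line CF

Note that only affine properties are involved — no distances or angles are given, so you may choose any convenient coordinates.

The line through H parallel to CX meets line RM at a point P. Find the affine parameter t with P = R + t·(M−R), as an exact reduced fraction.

t = 38/43

Choose coordinates C = (0, 0), M = (1, 0), V = (0, 1), R = (-3, 3).
1. H is the midpoint of CM ⇒ H = (1/2, 0)
2. F lies on line VH with VF:FH = 1:5 ⇒ F = (1/12, 5/6)
3. X is the intersection of line RH and line CF ⇒ X = (3/76, 15/38)
through H parallel to CX: direction (3/76, 15/38); meets RM at P = (23/43, 15/43)
P = R + t·(M−R) with t = 38/43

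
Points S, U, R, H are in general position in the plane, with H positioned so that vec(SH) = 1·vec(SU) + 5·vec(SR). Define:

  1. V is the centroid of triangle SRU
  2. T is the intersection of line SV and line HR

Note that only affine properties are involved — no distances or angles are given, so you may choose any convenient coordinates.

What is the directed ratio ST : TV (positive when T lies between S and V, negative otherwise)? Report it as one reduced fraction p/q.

Set S = (0, 0), U = (1, 0), R = (0, 1), H = (1, 5); any affine frame gives the same invariant.
1. V is the centroid of triangle SRU ⇒ V = (1/3, 1/3)
2. T is the intersection of line SV and line HR ⇒ T = (-1/3, -1/3)
T = S + t·(V−S) with t = -1, so ST:TV = t:(1−t) = -1:2

ST:TV = -1/2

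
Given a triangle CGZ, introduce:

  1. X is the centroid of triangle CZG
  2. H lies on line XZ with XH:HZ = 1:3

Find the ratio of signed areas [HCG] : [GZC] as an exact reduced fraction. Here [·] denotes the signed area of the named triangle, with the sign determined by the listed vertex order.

[HCG]:[GZC] = 1/2

Choose coordinates C = (0, 0), G = (1, 0), Z = (0, 1).
1. X is the centroid of triangle CZG ⇒ X = (1/3, 1/3)
2. H lies on line XZ with XH:HZ = 1:3 ⇒ H = (1/4, 1/2)
2·[HCG] = 1/2, 2·[GZC] = 1
[HCG]:[GZC] = 1/2:1 = 1/2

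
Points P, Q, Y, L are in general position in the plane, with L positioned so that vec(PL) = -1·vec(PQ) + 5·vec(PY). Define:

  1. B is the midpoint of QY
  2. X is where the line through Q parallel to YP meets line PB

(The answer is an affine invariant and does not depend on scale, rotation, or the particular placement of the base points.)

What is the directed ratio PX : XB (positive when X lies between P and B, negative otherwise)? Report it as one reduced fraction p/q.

PX:XB = -2

Set P = (0, 0), Q = (1, 0), Y = (0, 1), L = (-1, 5); any affine frame gives the same invariant.
1. B is the midpoint of QY ⇒ B = (1/2, 1/2)
2. X is where the line through Q parallel to YP meets line PB ⇒ X = (1, 1)
X = P + t·(B−P) with t = 2, so PX:XB = t:(1−t) = 2:-1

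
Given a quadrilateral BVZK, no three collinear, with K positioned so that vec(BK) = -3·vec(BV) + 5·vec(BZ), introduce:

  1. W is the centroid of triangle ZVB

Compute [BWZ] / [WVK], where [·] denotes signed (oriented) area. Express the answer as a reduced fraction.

Choose coordinates B = (0, 0), V = (1, 0), Z = (0, 1), K = (-3, 5).
1. W is the centroid of triangle ZVB ⇒ W = (1/3, 1/3)
2·[BWZ] = 1/3, 2·[WVK] = 2
[BWZ]:[WVK] = 1/3:2 = 1/6

[BWZ]:[WVK] = 1/6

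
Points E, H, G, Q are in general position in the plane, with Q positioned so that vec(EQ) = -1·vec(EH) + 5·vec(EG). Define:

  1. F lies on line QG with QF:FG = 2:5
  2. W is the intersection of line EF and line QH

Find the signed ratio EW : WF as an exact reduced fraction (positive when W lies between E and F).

EW:WF = -35/6

Assign E = (0, 0), H = (1, 0), G = (0, 1), Q = (-1, 5) — the answer is frame-independent, so this choice is without loss of generality.
1. F lies on line QG with QF:FG = 2:5 ⇒ F = (-5/7, 27/7)
2. W is the intersection of line EF and line QH ⇒ W = (-25/29, 135/29)
W = E + t·(F−E) with t = 35/29, so EW:WF = t:(1−t) = 35/29:-6/29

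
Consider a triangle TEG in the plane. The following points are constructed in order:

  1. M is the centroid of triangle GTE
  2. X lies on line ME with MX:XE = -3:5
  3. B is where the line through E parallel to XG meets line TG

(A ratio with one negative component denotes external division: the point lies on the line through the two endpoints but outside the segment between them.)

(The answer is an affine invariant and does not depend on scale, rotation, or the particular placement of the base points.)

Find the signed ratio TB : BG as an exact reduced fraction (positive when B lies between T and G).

Work in coordinates with T = (0, 0), E = (1, 0), G = (0, 1).
1. M is the centroid of triangle GTE ⇒ M = (1/3, 1/3)
2. X lies on line ME with MX:XE = -3:5 ⇒ X = (-2/3, 5/6)
3. B is where the line through E parallel to XG meets line TG ⇒ B = (0, -1/4)
B = T + t·(G−T) with t = -1/4, so TB:BG = t:(1−t) = -1/4:5/4

TB:BG = -1/5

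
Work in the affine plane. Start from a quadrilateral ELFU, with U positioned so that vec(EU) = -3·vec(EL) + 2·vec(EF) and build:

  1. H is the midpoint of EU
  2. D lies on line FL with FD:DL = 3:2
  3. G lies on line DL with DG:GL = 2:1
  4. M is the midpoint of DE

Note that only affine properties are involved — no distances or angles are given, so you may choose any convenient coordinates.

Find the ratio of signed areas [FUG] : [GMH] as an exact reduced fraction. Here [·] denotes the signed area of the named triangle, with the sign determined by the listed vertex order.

[FUG]:[GMH] = -26/5

Assign E = (0, 0), L = (1, 0), F = (0, 1), U = (-3, 2) — the answer is frame-independent, so this choice is without loss of generality.
1. H is the midpoint of EU ⇒ H = (-3/2, 1)
2. D lies on line FL with FD:DL = 3:2 ⇒ D = (3/5, 2/5)
3. G lies on line DL with DG:GL = 2:1 ⇒ G = (13/15, 2/15)
4. M is the midpoint of DE ⇒ M = (3/10, 1/5)
2·[FUG] = 26/15, 2·[GMH] = -1/3
[FUG]:[GMH] = 26/15:-1/3 = -26/5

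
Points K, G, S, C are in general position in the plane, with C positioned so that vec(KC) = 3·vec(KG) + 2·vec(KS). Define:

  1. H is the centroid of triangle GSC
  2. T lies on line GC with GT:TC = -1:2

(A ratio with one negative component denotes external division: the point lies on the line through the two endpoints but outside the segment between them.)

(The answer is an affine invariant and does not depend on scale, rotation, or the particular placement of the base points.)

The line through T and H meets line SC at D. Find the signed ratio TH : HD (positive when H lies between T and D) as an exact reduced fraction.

TH:HD = 5

Choose coordinates K = (0, 0), G = (1, 0), S = (0, 1), C = (3, 2).
1. H is the centroid of triangle GSC ⇒ H = (4/3, 1)
2. T lies on line GC with GT:TC = -1:2 ⇒ T = (-1, -2)
line TH meets SC at D = (9/5, 8/5)
H = T + t·(D−T) with t = 5/6, so TH:HD = 5/6:1/6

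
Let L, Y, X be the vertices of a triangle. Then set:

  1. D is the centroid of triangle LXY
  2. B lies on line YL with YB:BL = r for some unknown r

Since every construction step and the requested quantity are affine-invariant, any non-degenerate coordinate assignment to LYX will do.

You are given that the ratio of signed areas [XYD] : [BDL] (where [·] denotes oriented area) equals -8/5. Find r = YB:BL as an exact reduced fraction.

r = 3/5

Set L = (0, 0), Y = (1, 0), X = (0, 1); any affine frame gives the same invariant.
1. D is the centroid of triangle LXY ⇒ D = (1/3, 1/3)
2. With YB:BL = r, write λ = r/(r+1) so B = Y + λ·(L−Y); B is affine-linear in λ
Every point depending on B is an affine combination of B and λ-independent points, so each such coordinate is linear in λ; the λ² term in each signed area is a multiple of (L−Y)×(L−Y) = 0, so 2·[XYD] and 2·[BDL] are each linear in λ. Evaluating at λ=0 and λ=1:
  2·[XYD] = -1/3,   2·[BDL] = -1/3·λ + 1/3
So [XYD]:[BDL] = (-1/3) / (-1/3·λ + 1/3). Setting this equal to -8/5:
  -1/3 = -8/5·(-1/3·λ + 1/3)  ⇒  λ = 3/8
Then r = λ/(1−λ) = (3/8)/(5/8) = 3/5. Check: with r = 3/5, B = (5/8, 0) and [XYD]:[BDL] = -8/5 as required.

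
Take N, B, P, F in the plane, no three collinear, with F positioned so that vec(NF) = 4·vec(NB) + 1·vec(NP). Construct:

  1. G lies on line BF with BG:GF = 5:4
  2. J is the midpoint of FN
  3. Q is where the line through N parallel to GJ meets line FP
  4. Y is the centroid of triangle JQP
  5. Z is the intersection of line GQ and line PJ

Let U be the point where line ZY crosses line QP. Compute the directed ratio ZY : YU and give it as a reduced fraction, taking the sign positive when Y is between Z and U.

ZY:YU = 47/25

Set N = (0, 0), B = (1, 0), P = (0, 1), F = (4, 1); any affine frame gives the same invariant.
1. G lies on line BF with BG:GF = 5:4 ⇒ G = (8/3, 5/9)
2. J is the midpoint of FN ⇒ J = (2, 1/2)
3. Q is where the line through N parallel to GJ meets line FP ⇒ Q = (12, 1)
4. Y is the centroid of triangle JQP ⇒ Y = (14/3, 5/6)
5. Z is the intersection of line GQ and line PJ ⇒ Z = (48/25, 13/25)
line ZY meets QP at U = (288/47, 1)
Y = Z + t·(U−Z) with t = 47/72, so ZY:YU = 47/72:25/72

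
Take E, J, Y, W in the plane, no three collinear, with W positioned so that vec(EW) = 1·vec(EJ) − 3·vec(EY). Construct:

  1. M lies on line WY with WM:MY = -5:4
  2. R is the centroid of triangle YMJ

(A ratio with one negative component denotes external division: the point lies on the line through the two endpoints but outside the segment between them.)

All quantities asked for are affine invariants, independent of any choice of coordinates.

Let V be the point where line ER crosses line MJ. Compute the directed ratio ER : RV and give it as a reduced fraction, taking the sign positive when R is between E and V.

ER:RV = 13/4

Set E = (0, 0), J = (1, 0), Y = (0, 1), W = (1, -3); any affine frame gives the same invariant.
1. M lies on line WY with WM:MY = -5:4 ⇒ M = (-4, 17)
2. R is the centroid of triangle YMJ ⇒ R = (-1, 6)
line ER meets MJ at V = (-17/13, 102/13)
R = E + t·(V−E) with t = 13/17, so ER:RV = 13/17:4/17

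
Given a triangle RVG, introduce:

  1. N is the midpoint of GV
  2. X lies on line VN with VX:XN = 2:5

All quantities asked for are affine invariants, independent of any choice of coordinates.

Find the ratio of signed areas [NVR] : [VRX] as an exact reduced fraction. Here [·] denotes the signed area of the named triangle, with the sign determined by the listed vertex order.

Assign R = (0, 0), V = (1, 0), G = (0, 1) — the answer is frame-independent, so this choice is without loss of generality.
1. N is the midpoint of GV ⇒ N = (1/2, 1/2)
2. X lies on line VN with VX:XN = 2:5 ⇒ X = (6/7, 1/7)
2·[NVR] = -1/2, 2·[VRX] = -1/7
[NVR]:[VRX] = -1/2:-1/7 = 7/2

[NVR]:[VRX] = 7/2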